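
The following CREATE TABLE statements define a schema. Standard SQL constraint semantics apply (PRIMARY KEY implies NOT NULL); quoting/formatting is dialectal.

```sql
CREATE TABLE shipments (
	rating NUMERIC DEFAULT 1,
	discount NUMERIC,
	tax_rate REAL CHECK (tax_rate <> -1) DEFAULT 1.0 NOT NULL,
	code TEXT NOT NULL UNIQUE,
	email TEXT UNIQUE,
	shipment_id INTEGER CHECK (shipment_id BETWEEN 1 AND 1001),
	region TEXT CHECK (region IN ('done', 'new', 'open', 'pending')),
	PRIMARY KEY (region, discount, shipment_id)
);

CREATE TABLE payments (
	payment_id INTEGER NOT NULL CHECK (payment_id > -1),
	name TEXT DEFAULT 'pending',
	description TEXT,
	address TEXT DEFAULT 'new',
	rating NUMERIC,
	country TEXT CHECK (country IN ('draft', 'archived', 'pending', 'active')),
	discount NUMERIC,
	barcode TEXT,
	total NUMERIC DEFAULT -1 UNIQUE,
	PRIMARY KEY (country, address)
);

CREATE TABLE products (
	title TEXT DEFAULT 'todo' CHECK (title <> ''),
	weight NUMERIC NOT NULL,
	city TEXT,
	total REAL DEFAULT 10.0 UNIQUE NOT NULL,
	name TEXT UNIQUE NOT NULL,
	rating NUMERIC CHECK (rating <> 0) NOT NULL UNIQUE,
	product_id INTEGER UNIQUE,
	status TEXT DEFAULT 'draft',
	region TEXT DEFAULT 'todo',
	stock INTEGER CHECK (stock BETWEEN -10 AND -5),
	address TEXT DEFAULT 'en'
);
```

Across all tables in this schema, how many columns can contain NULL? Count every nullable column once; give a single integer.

shipments: 2 nullable (rating, email — PK (region, discount, shipment_id) and explicit NOT NULL columns excluded).
payments: 6 nullable (name, description, rating, discount, barcode, total — PK (country, address) and explicit NOT NULL columns excluded).
products: 7 nullable (title, city, product_id, status, region, stock, address — PK none and explicit NOT NULL columns excluded).
Total: 2 + 6 + 7 = 15.

15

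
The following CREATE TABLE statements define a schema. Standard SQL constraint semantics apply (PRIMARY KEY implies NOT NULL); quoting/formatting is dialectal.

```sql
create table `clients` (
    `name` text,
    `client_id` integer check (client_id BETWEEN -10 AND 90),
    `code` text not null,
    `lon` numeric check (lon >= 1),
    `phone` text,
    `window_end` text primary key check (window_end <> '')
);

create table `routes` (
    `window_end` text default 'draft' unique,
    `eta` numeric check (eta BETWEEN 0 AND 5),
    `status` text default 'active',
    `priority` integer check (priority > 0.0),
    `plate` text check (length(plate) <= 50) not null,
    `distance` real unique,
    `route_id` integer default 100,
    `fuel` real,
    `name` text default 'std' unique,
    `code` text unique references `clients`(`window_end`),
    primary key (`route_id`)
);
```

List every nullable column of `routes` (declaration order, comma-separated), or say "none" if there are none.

window_end, eta, status, priority, distance, fuel, name, code

- window_end: UNIQUE does not imply NOT NULL → nullable.
- eta: CHECK does not forbid NULL (a CHECK constraint passes when its expression is NULL) → nullable.
- status: DEFAULT only fills an omitted column; an explicit NULL is still allowed → nullable.
- priority: CHECK does not forbid NULL (a CHECK constraint passes when its expression is NULL) → nullable.
- plate: declared NOT NULL → not nullable.
- distance: UNIQUE does not imply NOT NULL → nullable.
- route_id: part of the PRIMARY KEY, which implies NOT NULL → not nullable.
- fuel: no NOT NULL constraint applies → nullable.
- name: UNIQUE does not imply NOT NULL → nullable.
- code: a foreign key column may be NULL unless separately constrained → nullable.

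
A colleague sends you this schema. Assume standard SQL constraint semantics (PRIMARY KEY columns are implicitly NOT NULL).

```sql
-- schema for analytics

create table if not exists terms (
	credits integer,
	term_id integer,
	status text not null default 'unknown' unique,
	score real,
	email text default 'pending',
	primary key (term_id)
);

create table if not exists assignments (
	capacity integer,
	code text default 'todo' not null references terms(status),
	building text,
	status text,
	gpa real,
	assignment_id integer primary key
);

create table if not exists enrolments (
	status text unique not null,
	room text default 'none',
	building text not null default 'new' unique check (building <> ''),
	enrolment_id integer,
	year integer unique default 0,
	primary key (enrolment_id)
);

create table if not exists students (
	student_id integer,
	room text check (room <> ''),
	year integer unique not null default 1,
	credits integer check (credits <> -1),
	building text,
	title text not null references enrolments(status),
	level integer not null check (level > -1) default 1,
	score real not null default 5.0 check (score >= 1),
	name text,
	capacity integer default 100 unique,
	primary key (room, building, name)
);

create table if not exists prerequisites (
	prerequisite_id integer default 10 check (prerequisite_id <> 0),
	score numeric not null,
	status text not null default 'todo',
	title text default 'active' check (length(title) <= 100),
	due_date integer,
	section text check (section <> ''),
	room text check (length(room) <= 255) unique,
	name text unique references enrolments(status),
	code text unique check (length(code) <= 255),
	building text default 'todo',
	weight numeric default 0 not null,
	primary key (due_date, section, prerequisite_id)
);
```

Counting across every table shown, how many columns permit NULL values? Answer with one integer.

17

terms: 3 nullable (credits, score, email — PK (term_id) and explicit NOT NULL columns excluded).
assignments: 4 nullable (capacity, building, status, gpa — PK (assignment_id) and explicit NOT NULL columns excluded).
enrolments: 2 nullable (room, year — PK (enrolment_id) and explicit NOT NULL columns excluded).
students: 3 nullable (student_id, credits, capacity — PK (room, building, name) and explicit NOT NULL columns excluded).
prerequisites: 5 nullable (title, room, name, code, building — PK (due_date, section, prerequisite_id) and explicit NOT NULL columns excluded).
Total: 3 + 4 + 2 + 3 + 5 = 17.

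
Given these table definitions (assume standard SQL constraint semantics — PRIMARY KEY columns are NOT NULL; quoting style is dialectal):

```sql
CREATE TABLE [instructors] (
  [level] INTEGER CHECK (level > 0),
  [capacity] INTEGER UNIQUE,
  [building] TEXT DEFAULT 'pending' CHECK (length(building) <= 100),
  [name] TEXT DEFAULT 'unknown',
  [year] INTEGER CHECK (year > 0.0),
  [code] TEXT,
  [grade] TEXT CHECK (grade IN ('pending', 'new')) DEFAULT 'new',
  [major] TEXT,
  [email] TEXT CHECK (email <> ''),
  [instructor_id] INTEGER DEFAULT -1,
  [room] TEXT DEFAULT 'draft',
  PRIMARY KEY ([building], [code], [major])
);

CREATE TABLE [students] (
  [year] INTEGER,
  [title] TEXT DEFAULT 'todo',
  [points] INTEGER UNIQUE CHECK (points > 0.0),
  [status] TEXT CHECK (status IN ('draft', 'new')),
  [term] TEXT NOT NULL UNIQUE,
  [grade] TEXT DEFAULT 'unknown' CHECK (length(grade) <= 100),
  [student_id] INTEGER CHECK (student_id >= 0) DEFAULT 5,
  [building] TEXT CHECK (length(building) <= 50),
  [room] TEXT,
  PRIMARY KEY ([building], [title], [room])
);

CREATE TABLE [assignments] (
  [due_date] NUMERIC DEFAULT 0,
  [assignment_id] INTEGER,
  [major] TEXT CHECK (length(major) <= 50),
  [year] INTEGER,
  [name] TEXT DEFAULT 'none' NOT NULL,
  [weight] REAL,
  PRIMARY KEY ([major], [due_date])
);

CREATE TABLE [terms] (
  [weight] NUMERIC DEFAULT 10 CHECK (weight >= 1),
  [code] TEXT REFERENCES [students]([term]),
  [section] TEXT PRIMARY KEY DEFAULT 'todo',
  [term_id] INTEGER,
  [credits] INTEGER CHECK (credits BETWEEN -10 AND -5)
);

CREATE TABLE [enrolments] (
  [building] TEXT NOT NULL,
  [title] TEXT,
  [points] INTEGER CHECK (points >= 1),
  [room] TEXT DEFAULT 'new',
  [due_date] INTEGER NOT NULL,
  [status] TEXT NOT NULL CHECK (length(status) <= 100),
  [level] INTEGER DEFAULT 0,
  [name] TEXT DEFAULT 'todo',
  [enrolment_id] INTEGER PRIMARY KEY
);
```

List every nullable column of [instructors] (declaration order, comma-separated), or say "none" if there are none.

level, capacity, name, year, grade, email, instructor_id, room

- level: CHECK does not forbid NULL (a CHECK constraint passes when its expression is NULL) → nullable.
- capacity: UNIQUE does not imply NOT NULL → nullable.
- building: part of the PRIMARY KEY, which implies NOT NULL → not nullable.
- name: DEFAULT only fills an omitted column; an explicit NULL is still allowed → nullable.
- year: CHECK does not forbid NULL (a CHECK constraint passes when its expression is NULL) → nullable.
- code: part of the PRIMARY KEY, which implies NOT NULL → not nullable.
- grade: CHECK does not forbid NULL (a CHECK constraint passes when its expression is NULL) → nullable.
- major: part of the PRIMARY KEY, which implies NOT NULL → not nullable.
- email: CHECK does not forbid NULL (a CHECK constraint passes when its expression is NULL) → nullable.
- instructor_id: DEFAULT only fills an omitted column; an explicit NULL is still allowed → nullable.
- room: DEFAULT only fills an omitted column; an explicit NULL is still allowed → nullable.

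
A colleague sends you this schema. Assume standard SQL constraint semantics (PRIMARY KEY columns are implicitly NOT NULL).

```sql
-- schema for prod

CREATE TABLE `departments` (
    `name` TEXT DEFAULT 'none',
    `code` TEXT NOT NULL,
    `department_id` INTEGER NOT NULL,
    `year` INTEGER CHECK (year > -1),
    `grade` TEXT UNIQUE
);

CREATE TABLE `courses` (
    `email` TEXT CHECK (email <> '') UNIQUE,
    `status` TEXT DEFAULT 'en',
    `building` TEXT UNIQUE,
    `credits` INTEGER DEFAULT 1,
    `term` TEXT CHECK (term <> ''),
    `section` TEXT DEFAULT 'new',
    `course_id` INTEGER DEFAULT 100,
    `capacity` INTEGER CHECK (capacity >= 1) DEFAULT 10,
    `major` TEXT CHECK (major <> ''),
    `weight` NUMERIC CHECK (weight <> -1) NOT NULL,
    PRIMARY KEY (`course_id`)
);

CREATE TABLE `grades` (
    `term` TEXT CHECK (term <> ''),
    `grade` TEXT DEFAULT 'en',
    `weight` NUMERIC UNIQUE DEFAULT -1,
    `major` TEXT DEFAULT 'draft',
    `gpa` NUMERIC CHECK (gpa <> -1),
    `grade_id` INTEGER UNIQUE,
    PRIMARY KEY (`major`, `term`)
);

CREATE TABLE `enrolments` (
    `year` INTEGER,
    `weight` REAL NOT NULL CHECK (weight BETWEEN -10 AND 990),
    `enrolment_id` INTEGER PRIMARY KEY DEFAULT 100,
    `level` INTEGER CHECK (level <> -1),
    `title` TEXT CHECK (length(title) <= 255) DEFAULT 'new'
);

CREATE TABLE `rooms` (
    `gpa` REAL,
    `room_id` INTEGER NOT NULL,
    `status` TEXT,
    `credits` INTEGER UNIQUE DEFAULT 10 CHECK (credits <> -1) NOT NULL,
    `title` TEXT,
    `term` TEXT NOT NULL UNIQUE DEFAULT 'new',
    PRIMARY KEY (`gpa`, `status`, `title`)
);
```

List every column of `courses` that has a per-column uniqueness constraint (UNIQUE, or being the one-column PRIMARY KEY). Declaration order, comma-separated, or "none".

email, building, course_id

- email: declared UNIQUE → unique.
- status: no UNIQUE or single-column PK constraint.
- building: declared UNIQUE → unique.
- credits: no UNIQUE or single-column PK constraint.
- term: no UNIQUE or single-column PK constraint.
- section: no UNIQUE or single-column PK constraint.
- course_id: single-column PRIMARY KEY → unique.
- capacity: no UNIQUE or single-column PK constraint.
- major: no UNIQUE or single-column PK constraint.
- weight: no UNIQUE or single-column PK constraint.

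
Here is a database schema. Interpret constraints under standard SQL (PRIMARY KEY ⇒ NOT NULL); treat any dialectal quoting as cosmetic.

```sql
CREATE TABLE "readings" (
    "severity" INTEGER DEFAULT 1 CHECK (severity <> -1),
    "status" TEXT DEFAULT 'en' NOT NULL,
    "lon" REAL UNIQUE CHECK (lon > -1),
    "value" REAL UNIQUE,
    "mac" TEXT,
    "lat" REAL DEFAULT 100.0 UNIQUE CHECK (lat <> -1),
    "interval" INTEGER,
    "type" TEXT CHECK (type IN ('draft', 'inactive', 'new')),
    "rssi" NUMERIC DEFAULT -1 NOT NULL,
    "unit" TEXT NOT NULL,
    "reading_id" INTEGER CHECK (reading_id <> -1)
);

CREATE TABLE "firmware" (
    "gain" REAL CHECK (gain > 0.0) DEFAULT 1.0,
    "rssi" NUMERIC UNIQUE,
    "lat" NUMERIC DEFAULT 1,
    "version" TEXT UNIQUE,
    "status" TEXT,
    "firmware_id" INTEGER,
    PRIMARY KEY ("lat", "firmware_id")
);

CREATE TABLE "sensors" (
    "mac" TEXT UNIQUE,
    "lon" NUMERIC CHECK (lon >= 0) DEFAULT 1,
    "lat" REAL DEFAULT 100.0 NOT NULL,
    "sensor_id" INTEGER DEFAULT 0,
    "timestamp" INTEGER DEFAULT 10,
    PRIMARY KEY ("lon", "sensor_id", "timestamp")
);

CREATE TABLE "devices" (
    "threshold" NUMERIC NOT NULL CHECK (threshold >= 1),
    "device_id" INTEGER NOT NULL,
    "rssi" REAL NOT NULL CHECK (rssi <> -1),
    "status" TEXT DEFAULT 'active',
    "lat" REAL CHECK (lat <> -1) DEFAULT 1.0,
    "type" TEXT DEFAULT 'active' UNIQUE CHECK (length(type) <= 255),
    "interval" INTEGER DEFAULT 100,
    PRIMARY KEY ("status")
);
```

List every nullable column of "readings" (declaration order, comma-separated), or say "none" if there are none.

- severity: CHECK does not forbid NULL (a CHECK constraint passes when its expression is NULL) → nullable.
- status: declared NOT NULL → not nullable.
- lon: CHECK does not forbid NULL (a CHECK constraint passes when its expression is NULL) → nullable.
- value: UNIQUE does not imply NOT NULL → nullable.
- mac: no NOT NULL constraint applies → nullable.
- lat: CHECK does not forbid NULL (a CHECK constraint passes when its expression is NULL) → nullable.
- interval: no NOT NULL constraint applies → nullable.
- type: CHECK does not forbid NULL (a CHECK constraint passes when its expression is NULL) → nullable.
- rssi: declared NOT NULL → not nullable.
- unit: declared NOT NULL → not nullable.
- reading_id: CHECK does not forbid NULL (a CHECK constraint passes when its expression is NULL) → nullable.

severity, lon, value, mac, lat, interval, type, reading_id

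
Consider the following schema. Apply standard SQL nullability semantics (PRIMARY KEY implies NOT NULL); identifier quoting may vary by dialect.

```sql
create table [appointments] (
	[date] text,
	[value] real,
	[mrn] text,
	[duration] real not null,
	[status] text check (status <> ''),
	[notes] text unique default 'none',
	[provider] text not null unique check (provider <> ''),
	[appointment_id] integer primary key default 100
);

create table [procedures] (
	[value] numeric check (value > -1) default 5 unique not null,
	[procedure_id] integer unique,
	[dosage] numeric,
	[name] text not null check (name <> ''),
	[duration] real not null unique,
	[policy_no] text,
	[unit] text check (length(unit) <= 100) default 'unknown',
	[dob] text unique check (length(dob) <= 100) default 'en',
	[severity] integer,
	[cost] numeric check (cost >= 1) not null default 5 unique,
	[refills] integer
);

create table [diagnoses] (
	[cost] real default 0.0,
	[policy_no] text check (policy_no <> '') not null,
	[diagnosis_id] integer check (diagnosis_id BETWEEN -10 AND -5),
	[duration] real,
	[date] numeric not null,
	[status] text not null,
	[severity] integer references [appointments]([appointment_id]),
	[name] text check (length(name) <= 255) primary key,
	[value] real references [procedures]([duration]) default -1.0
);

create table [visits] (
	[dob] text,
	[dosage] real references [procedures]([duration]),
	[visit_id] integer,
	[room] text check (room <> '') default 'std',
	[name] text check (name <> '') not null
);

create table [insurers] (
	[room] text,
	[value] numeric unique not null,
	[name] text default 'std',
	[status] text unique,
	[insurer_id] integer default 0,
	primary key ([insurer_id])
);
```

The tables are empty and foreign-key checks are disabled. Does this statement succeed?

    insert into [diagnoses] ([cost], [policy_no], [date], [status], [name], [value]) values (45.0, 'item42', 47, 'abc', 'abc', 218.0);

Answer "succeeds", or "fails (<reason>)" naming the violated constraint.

NOT NULL columns: date is supplied; name is supplied; policy_no is supplied; status is supplied.
CHECK constraints: 'item42' satisfies (policy_no <> ''); 'abc' satisfies (length(name) <= 255).
No constraint is violated.

succeeds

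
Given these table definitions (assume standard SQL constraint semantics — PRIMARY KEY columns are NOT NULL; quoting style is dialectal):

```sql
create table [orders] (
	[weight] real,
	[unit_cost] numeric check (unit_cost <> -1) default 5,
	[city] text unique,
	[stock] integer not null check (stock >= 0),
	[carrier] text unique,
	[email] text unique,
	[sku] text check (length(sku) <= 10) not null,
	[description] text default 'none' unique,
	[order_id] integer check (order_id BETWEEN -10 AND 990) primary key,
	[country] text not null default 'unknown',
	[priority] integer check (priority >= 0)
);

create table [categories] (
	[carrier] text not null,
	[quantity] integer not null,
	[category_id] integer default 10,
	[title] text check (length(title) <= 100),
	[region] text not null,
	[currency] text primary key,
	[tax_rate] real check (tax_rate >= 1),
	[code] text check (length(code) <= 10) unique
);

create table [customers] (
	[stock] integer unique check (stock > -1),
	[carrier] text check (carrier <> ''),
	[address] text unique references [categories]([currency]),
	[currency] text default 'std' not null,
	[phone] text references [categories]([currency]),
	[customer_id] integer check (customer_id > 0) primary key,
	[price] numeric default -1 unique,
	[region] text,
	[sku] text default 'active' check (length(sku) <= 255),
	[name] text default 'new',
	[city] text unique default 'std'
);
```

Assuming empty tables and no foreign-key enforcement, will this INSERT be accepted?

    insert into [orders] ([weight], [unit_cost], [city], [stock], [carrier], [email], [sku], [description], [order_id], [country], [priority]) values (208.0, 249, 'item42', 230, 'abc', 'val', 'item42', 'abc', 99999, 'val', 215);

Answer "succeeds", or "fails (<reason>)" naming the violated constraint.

fails (CHECK on order_id)

The value 99999 for order_id violates CHECK (order_id BETWEEN -10 AND 990).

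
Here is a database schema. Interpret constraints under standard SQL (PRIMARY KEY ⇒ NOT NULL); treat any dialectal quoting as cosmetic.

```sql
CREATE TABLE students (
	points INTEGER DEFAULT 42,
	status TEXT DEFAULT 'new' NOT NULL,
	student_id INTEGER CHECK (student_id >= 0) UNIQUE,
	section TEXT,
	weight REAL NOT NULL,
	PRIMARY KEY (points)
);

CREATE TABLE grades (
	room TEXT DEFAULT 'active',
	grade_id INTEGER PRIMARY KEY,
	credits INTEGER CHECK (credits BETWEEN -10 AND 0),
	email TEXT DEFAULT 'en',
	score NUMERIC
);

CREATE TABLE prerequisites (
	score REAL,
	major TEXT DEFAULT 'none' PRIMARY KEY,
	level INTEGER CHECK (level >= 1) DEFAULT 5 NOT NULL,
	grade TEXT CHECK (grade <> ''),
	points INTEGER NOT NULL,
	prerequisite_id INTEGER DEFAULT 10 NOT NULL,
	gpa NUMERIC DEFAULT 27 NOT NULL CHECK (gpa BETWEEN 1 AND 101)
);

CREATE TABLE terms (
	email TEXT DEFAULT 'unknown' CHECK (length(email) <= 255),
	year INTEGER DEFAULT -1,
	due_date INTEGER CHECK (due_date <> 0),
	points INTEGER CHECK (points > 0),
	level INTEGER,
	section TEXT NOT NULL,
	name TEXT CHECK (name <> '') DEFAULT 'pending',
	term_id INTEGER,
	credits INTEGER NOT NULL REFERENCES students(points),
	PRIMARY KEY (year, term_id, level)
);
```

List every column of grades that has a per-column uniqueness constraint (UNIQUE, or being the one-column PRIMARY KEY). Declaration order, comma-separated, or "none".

- room: no UNIQUE or single-column PK constraint.
- grade_id: single-column PRIMARY KEY → unique.
- credits: no UNIQUE or single-column PK constraint.
- email: no UNIQUE or single-column PK constraint.
- score: no UNIQUE or single-column PK constraint.

grade_id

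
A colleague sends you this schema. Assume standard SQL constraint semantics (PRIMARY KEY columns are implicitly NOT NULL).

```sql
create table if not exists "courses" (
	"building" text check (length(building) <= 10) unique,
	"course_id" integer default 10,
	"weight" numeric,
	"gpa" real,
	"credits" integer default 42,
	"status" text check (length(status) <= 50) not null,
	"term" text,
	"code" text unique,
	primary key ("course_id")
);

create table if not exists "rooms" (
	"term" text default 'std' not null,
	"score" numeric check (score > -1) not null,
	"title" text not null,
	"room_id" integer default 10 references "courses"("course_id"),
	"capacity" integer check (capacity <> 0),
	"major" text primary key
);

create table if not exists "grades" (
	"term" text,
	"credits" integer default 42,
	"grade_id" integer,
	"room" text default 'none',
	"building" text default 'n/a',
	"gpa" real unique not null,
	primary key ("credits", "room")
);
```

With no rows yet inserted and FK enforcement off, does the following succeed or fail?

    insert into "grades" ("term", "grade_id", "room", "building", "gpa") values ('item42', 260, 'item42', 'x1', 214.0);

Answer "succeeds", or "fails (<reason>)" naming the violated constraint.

succeeds

NOT NULL columns: credits defaults to 42; gpa is supplied; room is supplied.
No constraint is violated.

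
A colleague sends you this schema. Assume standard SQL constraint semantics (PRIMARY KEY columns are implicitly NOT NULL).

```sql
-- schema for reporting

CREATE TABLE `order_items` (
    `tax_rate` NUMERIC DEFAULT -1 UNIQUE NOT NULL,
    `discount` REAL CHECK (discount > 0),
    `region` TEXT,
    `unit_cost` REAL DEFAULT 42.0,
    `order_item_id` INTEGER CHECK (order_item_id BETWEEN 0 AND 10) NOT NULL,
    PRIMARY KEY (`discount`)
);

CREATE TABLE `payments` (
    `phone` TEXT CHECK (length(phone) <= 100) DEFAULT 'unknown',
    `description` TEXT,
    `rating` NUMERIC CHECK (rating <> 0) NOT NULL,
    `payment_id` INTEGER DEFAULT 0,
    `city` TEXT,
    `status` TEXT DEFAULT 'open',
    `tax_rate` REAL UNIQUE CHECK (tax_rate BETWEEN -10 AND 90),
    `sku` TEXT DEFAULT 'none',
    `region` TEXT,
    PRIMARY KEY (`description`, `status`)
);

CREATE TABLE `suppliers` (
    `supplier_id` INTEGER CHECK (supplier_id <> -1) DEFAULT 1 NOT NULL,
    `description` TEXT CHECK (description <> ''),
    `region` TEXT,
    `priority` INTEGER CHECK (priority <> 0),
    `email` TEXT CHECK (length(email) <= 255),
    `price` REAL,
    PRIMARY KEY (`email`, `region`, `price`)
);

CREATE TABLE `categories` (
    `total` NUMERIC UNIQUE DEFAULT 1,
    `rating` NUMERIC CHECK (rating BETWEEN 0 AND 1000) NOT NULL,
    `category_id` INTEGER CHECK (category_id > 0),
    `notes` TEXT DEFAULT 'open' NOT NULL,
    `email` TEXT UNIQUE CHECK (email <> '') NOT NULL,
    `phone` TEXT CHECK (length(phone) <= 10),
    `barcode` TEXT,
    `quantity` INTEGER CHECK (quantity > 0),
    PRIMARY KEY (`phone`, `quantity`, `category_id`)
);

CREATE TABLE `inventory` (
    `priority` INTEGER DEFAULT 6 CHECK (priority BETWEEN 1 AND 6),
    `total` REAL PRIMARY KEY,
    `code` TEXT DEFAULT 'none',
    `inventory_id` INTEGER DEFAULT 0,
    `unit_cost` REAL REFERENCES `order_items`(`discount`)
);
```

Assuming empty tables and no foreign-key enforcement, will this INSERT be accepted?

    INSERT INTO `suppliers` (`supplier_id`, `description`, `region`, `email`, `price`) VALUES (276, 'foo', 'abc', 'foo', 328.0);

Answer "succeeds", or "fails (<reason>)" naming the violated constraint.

succeeds

NOT NULL columns: email is supplied; price is supplied; region is supplied; supplier_id is supplied.
CHECK constraints: 276 satisfies (supplier_id <> -1); 'foo' satisfies (description <> ''); 'foo' satisfies (length(email) <= 255).
No constraint is violated.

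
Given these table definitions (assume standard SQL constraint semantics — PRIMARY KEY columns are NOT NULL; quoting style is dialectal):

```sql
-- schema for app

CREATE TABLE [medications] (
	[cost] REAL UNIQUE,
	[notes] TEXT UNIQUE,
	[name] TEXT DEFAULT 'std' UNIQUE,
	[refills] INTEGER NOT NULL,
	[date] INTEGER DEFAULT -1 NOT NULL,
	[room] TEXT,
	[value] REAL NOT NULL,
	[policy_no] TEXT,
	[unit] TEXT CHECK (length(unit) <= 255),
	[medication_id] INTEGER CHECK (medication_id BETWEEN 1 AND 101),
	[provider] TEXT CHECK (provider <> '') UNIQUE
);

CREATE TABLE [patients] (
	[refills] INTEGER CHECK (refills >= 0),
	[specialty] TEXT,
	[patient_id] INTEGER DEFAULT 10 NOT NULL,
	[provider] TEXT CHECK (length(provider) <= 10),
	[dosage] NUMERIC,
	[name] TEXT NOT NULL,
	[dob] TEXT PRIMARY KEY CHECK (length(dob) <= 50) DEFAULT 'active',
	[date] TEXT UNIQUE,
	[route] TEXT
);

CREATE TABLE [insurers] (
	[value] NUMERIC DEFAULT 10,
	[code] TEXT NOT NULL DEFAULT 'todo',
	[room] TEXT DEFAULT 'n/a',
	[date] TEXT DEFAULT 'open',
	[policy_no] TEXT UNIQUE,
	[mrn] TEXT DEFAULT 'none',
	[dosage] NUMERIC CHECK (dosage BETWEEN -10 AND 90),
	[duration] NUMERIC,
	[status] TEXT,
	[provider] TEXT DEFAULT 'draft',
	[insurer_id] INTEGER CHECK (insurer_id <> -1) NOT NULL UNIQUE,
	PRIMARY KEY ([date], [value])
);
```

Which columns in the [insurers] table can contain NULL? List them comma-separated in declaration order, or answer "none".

room, policy_no, mrn, dosage, duration, status, provider

- value: part of the PRIMARY KEY, which implies NOT NULL → not nullable.
- code: declared NOT NULL → not nullable.
- room: DEFAULT only fills an omitted column; an explicit NULL is still allowed → nullable.
- date: part of the PRIMARY KEY, which implies NOT NULL → not nullable.
- policy_no: UNIQUE does not imply NOT NULL → nullable.
- mrn: DEFAULT only fills an omitted column; an explicit NULL is still allowed → nullable.
- dosage: CHECK does not forbid NULL (a CHECK constraint passes when its expression is NULL) → nullable.
- duration: no NOT NULL constraint applies → nullable.
- status: no NOT NULL constraint applies → nullable.
- provider: DEFAULT only fills an omitted column; an explicit NULL is still allowed → nullable.
- insurer_id: declared NOT NULL → not nullable.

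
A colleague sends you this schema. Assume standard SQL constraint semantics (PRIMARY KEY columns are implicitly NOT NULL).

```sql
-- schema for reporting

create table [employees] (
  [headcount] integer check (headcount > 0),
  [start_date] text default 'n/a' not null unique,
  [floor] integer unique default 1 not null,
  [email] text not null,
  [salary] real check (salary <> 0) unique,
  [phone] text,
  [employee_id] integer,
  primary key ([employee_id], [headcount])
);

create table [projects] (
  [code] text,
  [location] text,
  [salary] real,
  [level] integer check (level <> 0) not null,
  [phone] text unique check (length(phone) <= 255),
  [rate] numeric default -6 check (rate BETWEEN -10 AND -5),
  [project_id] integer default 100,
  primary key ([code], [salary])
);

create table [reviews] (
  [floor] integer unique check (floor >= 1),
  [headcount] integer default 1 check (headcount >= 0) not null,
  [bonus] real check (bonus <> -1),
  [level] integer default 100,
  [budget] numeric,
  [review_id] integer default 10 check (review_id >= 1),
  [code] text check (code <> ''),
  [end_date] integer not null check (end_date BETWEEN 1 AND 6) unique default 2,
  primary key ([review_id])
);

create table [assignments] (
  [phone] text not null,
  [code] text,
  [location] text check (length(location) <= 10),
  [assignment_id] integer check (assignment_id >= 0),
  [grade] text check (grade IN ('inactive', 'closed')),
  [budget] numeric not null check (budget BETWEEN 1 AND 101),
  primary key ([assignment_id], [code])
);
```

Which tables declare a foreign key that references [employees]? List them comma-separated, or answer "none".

No REFERENCES clause anywhere in the schema names employees.

none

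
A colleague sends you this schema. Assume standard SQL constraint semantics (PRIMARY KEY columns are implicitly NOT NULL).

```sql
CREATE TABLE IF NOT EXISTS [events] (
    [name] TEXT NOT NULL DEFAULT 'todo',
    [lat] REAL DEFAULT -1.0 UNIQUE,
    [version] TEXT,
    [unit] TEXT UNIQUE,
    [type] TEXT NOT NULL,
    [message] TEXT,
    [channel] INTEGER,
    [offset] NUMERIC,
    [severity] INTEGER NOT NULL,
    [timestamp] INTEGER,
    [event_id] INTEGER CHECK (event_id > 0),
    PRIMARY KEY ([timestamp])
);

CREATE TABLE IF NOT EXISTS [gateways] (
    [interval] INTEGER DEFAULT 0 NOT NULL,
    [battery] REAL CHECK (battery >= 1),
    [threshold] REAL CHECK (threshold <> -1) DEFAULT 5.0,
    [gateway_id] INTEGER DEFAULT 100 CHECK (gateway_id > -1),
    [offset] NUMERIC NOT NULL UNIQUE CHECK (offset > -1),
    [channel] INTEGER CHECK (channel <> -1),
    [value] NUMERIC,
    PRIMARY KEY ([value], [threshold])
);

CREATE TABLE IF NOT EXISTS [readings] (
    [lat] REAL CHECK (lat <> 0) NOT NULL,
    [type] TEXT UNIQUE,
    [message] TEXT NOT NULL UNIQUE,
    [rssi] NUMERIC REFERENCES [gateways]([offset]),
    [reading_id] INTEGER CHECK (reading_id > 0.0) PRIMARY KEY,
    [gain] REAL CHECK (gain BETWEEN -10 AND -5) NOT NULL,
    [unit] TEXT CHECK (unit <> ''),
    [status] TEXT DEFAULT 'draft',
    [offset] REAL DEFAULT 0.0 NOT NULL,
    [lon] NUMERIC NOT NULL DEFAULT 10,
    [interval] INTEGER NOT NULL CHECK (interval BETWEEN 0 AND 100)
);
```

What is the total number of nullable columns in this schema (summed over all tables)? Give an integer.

14

events: 7 nullable (lat, version, unit, message, channel, offset, event_id — PK (timestamp) and explicit NOT NULL columns excluded).
gateways: 3 nullable (battery, gateway_id, channel — PK (value, threshold) and explicit NOT NULL columns excluded).
readings: 4 nullable (type, rssi, unit, status — PK (reading_id) and explicit NOT NULL columns excluded).
Total: 7 + 3 + 4 = 14.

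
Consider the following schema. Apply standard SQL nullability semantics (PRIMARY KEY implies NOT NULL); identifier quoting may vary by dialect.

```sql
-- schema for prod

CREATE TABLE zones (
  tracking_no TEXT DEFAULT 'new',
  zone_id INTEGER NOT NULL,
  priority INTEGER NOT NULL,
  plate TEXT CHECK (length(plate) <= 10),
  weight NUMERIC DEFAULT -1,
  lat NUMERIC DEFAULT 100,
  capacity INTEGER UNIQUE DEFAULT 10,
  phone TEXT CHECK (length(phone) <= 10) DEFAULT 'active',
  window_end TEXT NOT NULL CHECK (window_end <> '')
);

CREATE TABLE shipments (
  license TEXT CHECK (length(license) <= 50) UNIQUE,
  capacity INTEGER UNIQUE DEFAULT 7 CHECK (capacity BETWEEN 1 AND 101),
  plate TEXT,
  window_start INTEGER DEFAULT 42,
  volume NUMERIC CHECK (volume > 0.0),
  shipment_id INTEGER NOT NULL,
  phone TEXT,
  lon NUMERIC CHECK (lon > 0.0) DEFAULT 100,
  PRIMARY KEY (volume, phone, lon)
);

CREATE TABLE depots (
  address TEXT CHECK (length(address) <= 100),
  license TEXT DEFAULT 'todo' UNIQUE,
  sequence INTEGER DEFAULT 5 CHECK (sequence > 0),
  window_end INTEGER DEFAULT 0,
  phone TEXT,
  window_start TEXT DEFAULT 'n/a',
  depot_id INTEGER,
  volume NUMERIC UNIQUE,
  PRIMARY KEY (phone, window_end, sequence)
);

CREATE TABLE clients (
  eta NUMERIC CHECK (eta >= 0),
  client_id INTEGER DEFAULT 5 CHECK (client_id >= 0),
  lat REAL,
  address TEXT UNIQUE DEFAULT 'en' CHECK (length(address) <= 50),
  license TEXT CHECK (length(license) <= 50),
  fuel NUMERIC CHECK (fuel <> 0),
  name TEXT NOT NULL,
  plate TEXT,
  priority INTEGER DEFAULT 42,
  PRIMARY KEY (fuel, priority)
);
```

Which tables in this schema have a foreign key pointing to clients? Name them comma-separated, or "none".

none

No REFERENCES clause anywhere in the schema names clients.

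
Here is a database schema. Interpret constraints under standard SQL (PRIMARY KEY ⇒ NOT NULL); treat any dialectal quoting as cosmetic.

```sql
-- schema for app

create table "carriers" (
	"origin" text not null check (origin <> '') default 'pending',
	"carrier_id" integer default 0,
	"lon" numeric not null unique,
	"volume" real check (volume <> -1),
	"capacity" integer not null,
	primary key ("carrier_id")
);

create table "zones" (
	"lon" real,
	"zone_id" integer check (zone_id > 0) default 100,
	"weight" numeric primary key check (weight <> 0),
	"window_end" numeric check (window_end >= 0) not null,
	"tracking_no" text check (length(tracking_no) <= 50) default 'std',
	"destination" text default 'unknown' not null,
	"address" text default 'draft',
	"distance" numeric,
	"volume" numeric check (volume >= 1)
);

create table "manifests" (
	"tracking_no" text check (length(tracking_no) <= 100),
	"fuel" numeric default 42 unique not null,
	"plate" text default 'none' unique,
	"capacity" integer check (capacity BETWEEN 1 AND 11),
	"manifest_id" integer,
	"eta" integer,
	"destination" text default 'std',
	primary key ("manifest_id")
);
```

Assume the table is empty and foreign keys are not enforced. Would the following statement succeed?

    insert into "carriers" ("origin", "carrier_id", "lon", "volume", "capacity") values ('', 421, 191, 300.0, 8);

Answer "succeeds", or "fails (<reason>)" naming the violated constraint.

The value '' for origin violates CHECK (origin <> '').

fails (CHECK on origin)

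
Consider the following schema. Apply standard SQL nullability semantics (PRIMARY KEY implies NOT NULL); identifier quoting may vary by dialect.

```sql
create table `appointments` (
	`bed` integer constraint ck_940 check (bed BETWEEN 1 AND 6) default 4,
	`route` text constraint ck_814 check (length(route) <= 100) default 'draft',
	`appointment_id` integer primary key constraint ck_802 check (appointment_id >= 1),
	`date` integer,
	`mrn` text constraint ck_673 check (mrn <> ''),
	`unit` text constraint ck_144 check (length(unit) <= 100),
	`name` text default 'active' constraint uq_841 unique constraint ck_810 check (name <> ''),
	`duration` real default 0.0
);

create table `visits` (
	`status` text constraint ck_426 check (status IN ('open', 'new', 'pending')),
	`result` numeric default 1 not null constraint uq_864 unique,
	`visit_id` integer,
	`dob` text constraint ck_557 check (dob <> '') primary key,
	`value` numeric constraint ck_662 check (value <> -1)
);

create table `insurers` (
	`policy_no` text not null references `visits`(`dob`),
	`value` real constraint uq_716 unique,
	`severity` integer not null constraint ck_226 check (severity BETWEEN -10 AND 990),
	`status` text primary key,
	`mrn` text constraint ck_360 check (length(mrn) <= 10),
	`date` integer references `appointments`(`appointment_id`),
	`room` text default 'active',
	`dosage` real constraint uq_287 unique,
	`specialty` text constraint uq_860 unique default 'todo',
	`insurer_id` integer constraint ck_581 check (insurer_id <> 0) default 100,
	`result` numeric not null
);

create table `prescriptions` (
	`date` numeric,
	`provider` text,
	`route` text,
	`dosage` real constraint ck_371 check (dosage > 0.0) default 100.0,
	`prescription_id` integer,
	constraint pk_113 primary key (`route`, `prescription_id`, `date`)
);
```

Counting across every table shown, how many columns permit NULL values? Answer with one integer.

appointments: 7 nullable (bed, route, date, mrn, unit, name, duration — PK (appointment_id) and explicit NOT NULL columns excluded).
visits: 3 nullable (status, visit_id, value — PK (dob) and explicit NOT NULL columns excluded).
insurers: 7 nullable (value, mrn, date, room, dosage, specialty, insurer_id — PK (status) and explicit NOT NULL columns excluded).
prescriptions: 2 nullable (provider, dosage — PK (route, prescription_id, date) and explicit NOT NULL columns excluded).
Total: 7 + 3 + 7 + 2 = 19.

19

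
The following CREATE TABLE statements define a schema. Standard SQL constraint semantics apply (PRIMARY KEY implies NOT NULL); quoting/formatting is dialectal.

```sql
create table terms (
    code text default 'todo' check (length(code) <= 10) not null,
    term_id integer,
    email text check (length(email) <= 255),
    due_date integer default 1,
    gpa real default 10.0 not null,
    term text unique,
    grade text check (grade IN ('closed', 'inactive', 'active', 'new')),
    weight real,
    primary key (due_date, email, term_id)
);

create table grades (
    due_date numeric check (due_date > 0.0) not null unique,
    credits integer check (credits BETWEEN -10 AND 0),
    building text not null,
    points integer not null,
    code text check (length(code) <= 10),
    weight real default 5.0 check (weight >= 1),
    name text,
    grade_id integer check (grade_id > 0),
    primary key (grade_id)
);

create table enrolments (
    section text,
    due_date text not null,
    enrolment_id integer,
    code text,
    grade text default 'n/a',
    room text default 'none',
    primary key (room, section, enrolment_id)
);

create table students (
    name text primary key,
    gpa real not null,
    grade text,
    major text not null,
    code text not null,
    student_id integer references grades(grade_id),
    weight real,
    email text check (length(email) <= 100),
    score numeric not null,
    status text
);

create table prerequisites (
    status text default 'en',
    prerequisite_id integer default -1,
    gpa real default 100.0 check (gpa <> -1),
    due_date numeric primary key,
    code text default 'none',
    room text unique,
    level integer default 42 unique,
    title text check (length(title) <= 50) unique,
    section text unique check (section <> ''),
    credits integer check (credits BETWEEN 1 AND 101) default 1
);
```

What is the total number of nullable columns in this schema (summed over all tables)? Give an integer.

23

terms: 3 nullable (term, grade, weight — PK (due_date, email, term_id) and explicit NOT NULL columns excluded).
grades: 4 nullable (credits, code, weight, name — PK (grade_id) and explicit NOT NULL columns excluded).
enrolments: 2 nullable (code, grade — PK (room, section, enrolment_id) and explicit NOT NULL columns excluded).
students: 5 nullable (grade, student_id, weight, email, status — PK (name) and explicit NOT NULL columns excluded).
prerequisites: 9 nullable (status, prerequisite_id, gpa, code, room, level, title, section, credits — PK (due_date) and explicit NOT NULL columns excluded).
Total: 3 + 4 + 2 + 5 + 9 = 23.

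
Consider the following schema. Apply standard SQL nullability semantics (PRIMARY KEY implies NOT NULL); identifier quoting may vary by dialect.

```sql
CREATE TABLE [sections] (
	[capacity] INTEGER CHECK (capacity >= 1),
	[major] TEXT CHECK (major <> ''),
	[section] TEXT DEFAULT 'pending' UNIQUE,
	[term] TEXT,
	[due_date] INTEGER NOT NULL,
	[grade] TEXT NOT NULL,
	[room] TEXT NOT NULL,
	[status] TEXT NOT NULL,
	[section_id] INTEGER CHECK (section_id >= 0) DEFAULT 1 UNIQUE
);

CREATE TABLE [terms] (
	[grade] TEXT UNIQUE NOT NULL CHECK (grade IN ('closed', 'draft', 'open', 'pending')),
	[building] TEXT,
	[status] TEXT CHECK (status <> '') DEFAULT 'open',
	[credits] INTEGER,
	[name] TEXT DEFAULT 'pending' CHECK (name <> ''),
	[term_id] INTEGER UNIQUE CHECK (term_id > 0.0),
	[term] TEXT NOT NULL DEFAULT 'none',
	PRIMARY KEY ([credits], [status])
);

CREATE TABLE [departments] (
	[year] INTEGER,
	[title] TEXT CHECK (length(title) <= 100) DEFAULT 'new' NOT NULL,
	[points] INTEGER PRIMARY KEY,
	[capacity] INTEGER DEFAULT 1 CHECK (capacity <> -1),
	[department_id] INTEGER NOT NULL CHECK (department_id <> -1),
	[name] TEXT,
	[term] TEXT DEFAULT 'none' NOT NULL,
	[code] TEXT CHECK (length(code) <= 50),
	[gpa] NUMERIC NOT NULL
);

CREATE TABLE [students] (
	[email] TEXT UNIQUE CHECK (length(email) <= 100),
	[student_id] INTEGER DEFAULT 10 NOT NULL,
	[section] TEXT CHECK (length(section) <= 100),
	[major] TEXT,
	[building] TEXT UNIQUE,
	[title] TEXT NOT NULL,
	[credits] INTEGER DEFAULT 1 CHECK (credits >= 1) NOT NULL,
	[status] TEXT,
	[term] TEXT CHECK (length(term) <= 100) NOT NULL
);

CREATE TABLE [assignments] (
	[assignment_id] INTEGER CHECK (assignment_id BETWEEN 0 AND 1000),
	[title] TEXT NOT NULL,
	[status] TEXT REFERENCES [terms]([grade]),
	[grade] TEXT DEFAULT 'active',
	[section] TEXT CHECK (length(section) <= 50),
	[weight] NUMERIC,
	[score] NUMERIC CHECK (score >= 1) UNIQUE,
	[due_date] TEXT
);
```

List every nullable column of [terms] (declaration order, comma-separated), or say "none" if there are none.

- grade: declared NOT NULL → not nullable.
- building: no NOT NULL constraint applies → nullable.
- status: part of the PRIMARY KEY, which implies NOT NULL → not nullable.
- credits: part of the PRIMARY KEY, which implies NOT NULL → not nullable.
- name: CHECK does not forbid NULL (a CHECK constraint passes when its expression is NULL) → nullable.
- term_id: CHECK does not forbid NULL (a CHECK constraint passes when its expression is NULL) → nullable.
- term: declared NOT NULL → not nullable.

building, name, term_id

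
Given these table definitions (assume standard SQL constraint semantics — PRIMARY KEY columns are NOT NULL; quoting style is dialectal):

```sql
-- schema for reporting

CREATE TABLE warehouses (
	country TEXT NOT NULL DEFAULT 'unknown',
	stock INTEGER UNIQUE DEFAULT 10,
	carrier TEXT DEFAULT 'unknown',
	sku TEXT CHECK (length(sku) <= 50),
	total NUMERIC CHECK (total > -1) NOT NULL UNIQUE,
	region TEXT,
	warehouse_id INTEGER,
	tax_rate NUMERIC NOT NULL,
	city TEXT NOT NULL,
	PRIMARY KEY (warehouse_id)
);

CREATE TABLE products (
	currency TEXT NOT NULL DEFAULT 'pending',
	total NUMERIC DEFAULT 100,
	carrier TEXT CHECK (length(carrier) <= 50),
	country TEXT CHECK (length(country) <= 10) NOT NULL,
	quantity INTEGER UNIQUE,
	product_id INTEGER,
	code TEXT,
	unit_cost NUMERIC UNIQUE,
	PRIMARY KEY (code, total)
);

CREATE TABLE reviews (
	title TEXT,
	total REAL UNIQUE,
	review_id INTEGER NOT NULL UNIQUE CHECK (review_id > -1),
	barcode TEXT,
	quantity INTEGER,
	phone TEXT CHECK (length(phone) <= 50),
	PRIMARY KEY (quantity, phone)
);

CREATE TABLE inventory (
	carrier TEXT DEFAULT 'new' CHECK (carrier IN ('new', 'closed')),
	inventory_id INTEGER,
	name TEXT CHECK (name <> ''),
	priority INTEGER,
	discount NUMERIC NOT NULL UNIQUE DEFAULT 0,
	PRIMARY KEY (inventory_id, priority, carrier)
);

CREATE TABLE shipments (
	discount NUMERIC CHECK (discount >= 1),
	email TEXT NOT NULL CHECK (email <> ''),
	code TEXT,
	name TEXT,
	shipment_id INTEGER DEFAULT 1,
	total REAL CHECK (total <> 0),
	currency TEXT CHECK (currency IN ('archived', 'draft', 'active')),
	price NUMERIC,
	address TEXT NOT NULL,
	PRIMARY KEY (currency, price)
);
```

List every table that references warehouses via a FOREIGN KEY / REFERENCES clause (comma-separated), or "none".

No REFERENCES clause anywhere in the schema names warehouses.

none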